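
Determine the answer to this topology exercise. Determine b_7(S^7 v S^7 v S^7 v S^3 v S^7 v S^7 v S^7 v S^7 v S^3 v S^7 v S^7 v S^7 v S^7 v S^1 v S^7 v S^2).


For a wedge of spheres, H_k (k>0) is free on one generator per sphere of dimension k.
Spheres of dimension 7: count = 12.
b_7 = 12

12


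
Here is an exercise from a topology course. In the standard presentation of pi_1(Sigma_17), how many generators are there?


Standard presentation: pi_1(Sigma_g) = <a_1,b_1,...,a_g,b_g | [a_1,b_1]...[a_g,b_g] = 1>.
Number of generators = 2g = 2*17 = 34

34


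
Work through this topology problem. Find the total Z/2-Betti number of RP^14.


H^k(RP^14; Z/2) = Z/2 for each 0 <= k <= 14.
Total dimension = 14 + 1 = 15

15


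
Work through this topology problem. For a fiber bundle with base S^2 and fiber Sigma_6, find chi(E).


chi(S^2) = 2 (n even), chi(Sigma_6) = 2 - 2*6 = -10.
chi(E) = 2 * (-10) = -20

-20


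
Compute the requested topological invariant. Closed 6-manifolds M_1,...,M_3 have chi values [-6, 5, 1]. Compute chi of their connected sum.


For n-manifolds: chi(A#B) = chi(A) + chi(B) - chi(S^6).
chi(S^6) = 1 + (-1)^6 = 2.
chi(#) = (sum chi_i) - (3-1)*chi(S^6) = 0 - 2*2 = -4

-4


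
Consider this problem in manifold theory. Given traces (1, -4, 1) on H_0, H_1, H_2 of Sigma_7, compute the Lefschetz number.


L(f) = tr(f_0*) - tr(f_1*) + tr(f_2*).
= 1 - (-4) + (1)
= 6

6


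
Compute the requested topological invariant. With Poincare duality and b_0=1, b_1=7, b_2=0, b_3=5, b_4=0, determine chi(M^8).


By Poincare duality b_k = b_{8-k}, so full Betti numbers: b_0=1, b_1=7, b_2=0, b_3=5, b_4=0, b_5=5, b_6=0, b_7=7, b_8=1.
chi = sum (-1)^k b_k = -22

-22


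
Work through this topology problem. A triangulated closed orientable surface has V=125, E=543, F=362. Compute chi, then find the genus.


chi = V - E + F = 125 - 543 + 362 = -56
For orientable closed surface: chi = 2 - 2g, so g = (2 - chi)/2.
g = (2 - (-56)) / 2 = 58 / 2 = 29

29


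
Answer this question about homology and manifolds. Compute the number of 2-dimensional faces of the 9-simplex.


Delta^9 has 9+1 vertices. A 2-face is a choice of 2+1 vertices.
f_2 = C(9+1, 2+1) = C(10,3) = 120

120


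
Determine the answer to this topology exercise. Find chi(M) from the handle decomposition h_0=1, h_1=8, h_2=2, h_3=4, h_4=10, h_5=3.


Handles of index k contribute (-1)^k to chi (same as CW cells).
chi = (1) + (-8) + (2) + (-4) + (10) + (-3) = -2

-2


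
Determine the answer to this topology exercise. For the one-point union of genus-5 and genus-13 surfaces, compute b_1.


For a wedge: H_1(A v B) = H_1(A) + H_1(B).
b_1(Sigma_5) = 10, b_1(Sigma_13) = 26.
b_1 = 10 + 26 = 36

36


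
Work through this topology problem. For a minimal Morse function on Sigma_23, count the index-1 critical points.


A perfect Morse function has m_k = b_k.
For Sigma_23: b_0=1, b_1=2g=46, b_2=1.
Saddles m_1 = 2g = 46

46


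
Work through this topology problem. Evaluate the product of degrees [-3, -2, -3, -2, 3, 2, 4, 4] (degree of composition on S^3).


Degree is multiplicative: deg(composition) = product of degrees.
= (-3) * (-2) * (-3) * (-2) * (3) * (2) * (4) * (4) = 3456

3456


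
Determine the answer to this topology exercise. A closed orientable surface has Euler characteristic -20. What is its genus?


chi = 2 - 2g for closed orientable surfaces.
-20 = 2 - 2g
2g = 2 - (-20) = 22
g = 11

11


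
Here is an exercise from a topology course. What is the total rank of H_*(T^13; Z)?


b_k(T^13) = C(13,k), so the sum over k is sum_k C(13,k) = 2^13.
Total = 2^13 = 8192

8192


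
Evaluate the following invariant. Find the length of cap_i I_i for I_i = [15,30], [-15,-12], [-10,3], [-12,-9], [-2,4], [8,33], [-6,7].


Intersection = [max(a_i), min(b_i)] = [15, -12].
Since 15 > -12, the intersection is empty.
Length = 0

0


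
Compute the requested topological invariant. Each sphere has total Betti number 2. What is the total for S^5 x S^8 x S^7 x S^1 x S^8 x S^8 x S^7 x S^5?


Total Betti number is multiplicative under products.
Each S^d (d>=1) has total Betti number 2.
There are 8 sphere factors.
Total = 2^8 = 256

256


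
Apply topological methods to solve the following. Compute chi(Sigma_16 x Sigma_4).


chi(Sigma_16) = 2 - 2*16 = -30
chi(Sigma_4) = 2 - 2*4 = -6
chi(product) = (-30) * (-6) = 180

180


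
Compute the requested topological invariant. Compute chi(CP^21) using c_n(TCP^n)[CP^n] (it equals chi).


For any closed oriented manifold, <e(TM),[M]> = chi(M).
chi(CP^21) = 21+1 = 22

22


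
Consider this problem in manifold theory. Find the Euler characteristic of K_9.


K_9: V = 9, E = C(9,2) = 36.
chi = V - E = 9 - 36 = -27

-27


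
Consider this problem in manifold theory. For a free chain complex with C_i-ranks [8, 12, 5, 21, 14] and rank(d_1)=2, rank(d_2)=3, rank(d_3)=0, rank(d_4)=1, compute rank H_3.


rank H_k = rank(ker d_k) - rank(im d_{k+1}).
rank(ker d_3) = rank(C_3) - rank(d_3) = 21 - 0 = 21.
rank(im d_{3+1}) = 1.
rank H_3 = 21 - 1 = 20

20


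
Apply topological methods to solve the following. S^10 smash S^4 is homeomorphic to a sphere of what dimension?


S^m ^ S^n = S^{m+n}.
k = 10 + 4 = 14

14


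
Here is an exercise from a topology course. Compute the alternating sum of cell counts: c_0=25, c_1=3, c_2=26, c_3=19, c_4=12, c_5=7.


chi = sum_k (-1)^k c_k.
= (-1)^0*25 + (-1)^1*3 + (-1)^2*26 + (-1)^3*19 + (-1)^4*12 + (-1)^5*7
= (25) + (-3) + (26) + (-19) + (12) + (-7)
= 34

34


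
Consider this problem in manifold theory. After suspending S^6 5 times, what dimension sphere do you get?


Each suspension raises dimension by 1: Sigma S^n = S^{n+1}.
Sigma^5 S^6 = S^{6+5} = S^11

11


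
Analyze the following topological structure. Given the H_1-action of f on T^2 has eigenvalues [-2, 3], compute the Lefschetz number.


For a torus self-map: L(f) = det(I - A) where A acts on H_1.
L(f) = (1--2) * (1-3) = 3 * -2 = -6

-6


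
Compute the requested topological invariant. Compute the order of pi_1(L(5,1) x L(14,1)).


pi_1(X x Y) = pi_1(X) x pi_1(Y).
pi_1(L(5,1)) = Z/5, pi_1(L(14,1)) = Z/14.
|Z/5 x Z/14| = 5 * 14 = 70

70


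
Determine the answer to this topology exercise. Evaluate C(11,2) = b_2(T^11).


By the Kunneth formula, b_k(T^n) = C(n,k).
b_2(T^11) = C(11,2).
C(11,2) = 11!/(2!*9!) = 55

55


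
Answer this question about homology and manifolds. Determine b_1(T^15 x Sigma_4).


pi_1(A x B) = pi_1(A) x pi_1(B); rank of abelianization = b_1.
b_1(T^15) = 15, b_1(Sigma_4) = 2*4 = 8.
b_1(product) = 15 + 8 = 23

23


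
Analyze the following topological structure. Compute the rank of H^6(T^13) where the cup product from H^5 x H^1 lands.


Cup product: H^p x H^q -> H^{p+q}; here p+q = 5+1 = 6.
rank H^k(T^n) = C(n,k).
C(13,6) = 1716

1716


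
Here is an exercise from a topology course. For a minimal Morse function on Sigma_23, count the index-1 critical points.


A perfect Morse function has m_k = b_k.
For Sigma_23: b_0=1, b_1=2g=46, b_2=1.
Saddles m_1 = 2g = 46

46


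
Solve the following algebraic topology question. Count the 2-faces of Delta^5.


Delta^5 has 5+1 vertices. A 2-face is a choice of 2+1 vertices.
f_2 = C(5+1, 2+1) = C(6,3) = 20

20


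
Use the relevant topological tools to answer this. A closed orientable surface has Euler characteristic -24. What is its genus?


chi = 2 - 2g for closed orientable surfaces.
-24 = 2 - 2g
2g = 2 - (-24) = 26
g = 13

13


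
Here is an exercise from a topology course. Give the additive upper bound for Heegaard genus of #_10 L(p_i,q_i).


Heegaard genus satisfies g(A#B) <= g(A) + g(B).
Each lens space has g = 1.
Upper bound: 10 * 1 = 10

10


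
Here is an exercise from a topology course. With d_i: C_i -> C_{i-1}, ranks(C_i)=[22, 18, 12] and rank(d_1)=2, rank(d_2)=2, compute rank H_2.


rank H_k = rank(ker d_k) - rank(im d_{k+1}).
rank(ker d_2) = rank(C_2) - rank(d_2) = 12 - 2 = 10.
rank(im d_{2+1}) = 0.
rank H_2 = 10 - 0 = 10

10


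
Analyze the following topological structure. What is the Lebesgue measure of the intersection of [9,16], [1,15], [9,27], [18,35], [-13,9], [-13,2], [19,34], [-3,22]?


Intersection = [max(a_i), min(b_i)] = [19, 2].
Since 19 > 2, the intersection is empty.
Length = 0

0


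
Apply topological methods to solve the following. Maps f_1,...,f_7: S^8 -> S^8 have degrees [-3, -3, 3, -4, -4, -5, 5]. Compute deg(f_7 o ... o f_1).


Degree is multiplicative: deg(composition) = product of degrees.
= (-3) * (-3) * (3) * (-4) * (-4) * (-5) * (5) = -10800

-10800


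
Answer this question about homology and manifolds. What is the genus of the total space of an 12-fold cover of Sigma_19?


For an n-sheeted cover: chi(E) = n * chi(B).
chi(Sigma_19) = 2 - 2*19 = -36.
chi(E) = 12 * (-36) = -432.
genus(E) = (2 - chi(E))/2 = (2 - (-432))/2 = 434/2 = 217

217


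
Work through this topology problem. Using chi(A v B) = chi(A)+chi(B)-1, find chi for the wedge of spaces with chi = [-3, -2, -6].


chi(A v B) = chi(A) + chi(B) - 1 (one point identified).
For 3 spaces: chi = (sum chi_i) - (3 - 1).
sum = -11; chi = -11 - 2 = -13

-13


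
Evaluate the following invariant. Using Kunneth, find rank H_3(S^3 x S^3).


Each S^d has Poincare polynomial 1 + t^d.
The product S^3 x S^3 has Poincare polynomial prod(1+t^d_i).
Expanding: b_0=1, b_3=2, b_6=1.
b_3 = 2

2


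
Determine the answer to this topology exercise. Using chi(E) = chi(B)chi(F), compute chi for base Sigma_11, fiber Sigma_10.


For a fiber bundle F -> E -> B (with CW structure): chi(E) = chi(B) * chi(F).
chi(Sigma_11) = -20, chi(Sigma_10) = -18.
chi(E) = (-20) * (-18) = 360

360


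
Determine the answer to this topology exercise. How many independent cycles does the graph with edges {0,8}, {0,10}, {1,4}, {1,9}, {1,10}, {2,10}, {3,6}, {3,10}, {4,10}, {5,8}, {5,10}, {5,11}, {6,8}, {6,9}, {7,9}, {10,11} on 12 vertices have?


b_1 = E - V + (number of components).
E = 16, V = 12, components = 1.
b_1 = 16 - 12 + 1 = 5

5


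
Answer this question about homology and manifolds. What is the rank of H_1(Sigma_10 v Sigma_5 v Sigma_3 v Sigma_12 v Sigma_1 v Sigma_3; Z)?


For a wedge X v Y: reduced H_k(X v Y) = H_k(X) + H_k(Y).
Each Sigma_g contributes b_1 = 2g.
b_1 = 20 + 10 + 6 + 24 + 2 + 6 = 68

68


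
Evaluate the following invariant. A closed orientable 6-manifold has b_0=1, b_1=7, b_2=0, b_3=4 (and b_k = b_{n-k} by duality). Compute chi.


By Poincare duality b_k = b_{6-k}, so full Betti numbers: b_0=1, b_1=7, b_2=0, b_3=4, b_4=0, b_5=7, b_6=1.
chi = sum (-1)^k b_k = -16

-16


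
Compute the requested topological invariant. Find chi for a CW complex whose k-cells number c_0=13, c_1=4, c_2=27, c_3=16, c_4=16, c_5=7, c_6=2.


chi = sum_k (-1)^k c_k.
= (-1)^0*13 + (-1)^1*4 + (-1)^2*27 + (-1)^3*16 + (-1)^4*16 + (-1)^5*7 + (-1)^6*2
= (13) + (-4) + (27) + (-16) + (16) + (-7) + (2)
= 31

31


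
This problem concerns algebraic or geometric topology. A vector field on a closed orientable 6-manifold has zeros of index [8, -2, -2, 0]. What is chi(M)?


Poincare-Hopf: chi(M) = sum of indices of zeros.
chi = (8) + (-2) + (-2) + (0) = 4

4


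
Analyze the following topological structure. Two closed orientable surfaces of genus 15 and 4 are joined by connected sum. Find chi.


chi(Sigma_15) = 2 - 2*15 = -28
chi(Sigma_4) = 2 - 2*4 = -6
For surfaces: chi(A#B) = chi(A) + chi(B) - 2.
chi = -28 + -6 - 2 = -36

-36


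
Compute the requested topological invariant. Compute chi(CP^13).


CP^13 has one cell in each even dimension 0, 2, ..., 2*13 (13+1 cells total).
All cells are even-dimensional, so chi = number of cells.
chi = 13 + 1 = 14

14


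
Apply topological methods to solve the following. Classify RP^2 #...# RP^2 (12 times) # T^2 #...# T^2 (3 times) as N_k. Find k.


Since a >= 1, the sum is non-orientable; each T^2 can be replaced by RP^2 # RP^2 (since T^2#RP^2 = 3RP^2).
Total crosscaps k = 12 + 2*3 = 18.
Check via chi: chi = 12*1 + 3*0 - (12+3-1)*2 = -16 = 2 - k = -16. Consistent.

18


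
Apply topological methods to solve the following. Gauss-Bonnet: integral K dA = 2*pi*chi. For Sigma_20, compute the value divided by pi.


Gauss-Bonnet: integral K dA = 2*pi*chi(M).
chi(Sigma_20) = 2 - 2*20 = -38.
(integral K dA)/pi = 2*chi = 2*(-38) = -76

-76


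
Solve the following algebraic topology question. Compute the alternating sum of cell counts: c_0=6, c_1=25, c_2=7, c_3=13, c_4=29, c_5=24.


chi = sum_k (-1)^k c_k.
= (-1)^0*6 + (-1)^1*25 + (-1)^2*7 + (-1)^3*13 + (-1)^4*29 + (-1)^5*24
= (6) + (-25) + (7) + (-13) + (29) + (-24)
= -20

-20


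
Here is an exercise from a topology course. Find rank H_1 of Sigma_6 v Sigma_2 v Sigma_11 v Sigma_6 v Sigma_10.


For a wedge X v Y: reduced H_k(X v Y) = H_k(X) + H_k(Y).
Each Sigma_g contributes b_1 = 2g.
b_1 = 12 + 4 + 22 + 12 + 20 = 70

70


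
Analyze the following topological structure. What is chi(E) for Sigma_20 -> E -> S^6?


chi(S^6) = 2 (n even), chi(Sigma_20) = 2 - 2*20 = -38.
chi(E) = 2 * (-38) = -76

-76


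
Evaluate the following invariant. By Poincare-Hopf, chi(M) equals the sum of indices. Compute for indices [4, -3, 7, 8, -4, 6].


Poincare-Hopf: chi(M) = sum of indices of zeros.
chi = (4) + (-3) + (7) + (8) + (-4) + (6) = 18

18


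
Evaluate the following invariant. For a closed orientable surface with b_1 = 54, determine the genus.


For a closed orientable surface: b_1 = 2g.
54 = 2g
g = 54 / 2 = 27

27


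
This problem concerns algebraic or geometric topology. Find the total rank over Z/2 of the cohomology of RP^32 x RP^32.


dim H^*(RP^n; Z/2) = n+1 (one Z/2 in each degree 0..n).
Total Betti number is multiplicative.
Total = (32+1) * (32+1) = 33 * 33 = 1089

1089


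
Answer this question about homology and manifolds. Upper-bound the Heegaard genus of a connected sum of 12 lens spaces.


Heegaard genus satisfies g(A#B) <= g(A) + g(B).
Each lens space has g = 1.
Upper bound: 12 * 1 = 12

12


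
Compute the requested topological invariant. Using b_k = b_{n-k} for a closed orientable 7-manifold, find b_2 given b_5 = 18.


Poincare duality for closed orientable n-manifolds: b_k = b_{n-k}.
Here n = 7, so b_2 = b_5 = 18

18


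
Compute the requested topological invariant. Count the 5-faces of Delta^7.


Delta^7 has 7+1 vertices. A 5-face is a choice of 5+1 vertices.
f_5 = C(7+1, 5+1) = C(8,6) = 28

28


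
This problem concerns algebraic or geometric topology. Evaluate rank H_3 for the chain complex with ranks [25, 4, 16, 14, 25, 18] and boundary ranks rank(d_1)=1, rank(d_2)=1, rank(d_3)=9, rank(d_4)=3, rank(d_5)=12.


rank H_k = rank(ker d_k) - rank(im d_{k+1}).
rank(ker d_3) = rank(C_3) - rank(d_3) = 14 - 9 = 5.
rank(im d_{3+1}) = 3.
rank H_3 = 5 - 3 = 2

2


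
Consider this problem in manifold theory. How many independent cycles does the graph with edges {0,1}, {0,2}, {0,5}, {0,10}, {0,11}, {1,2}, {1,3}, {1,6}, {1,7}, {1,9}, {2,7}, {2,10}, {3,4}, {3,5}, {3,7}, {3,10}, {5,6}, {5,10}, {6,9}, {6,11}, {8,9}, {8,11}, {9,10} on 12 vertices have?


b_1 = E - V + (number of components).
E = 23, V = 12, components = 1.
b_1 = 23 - 12 + 1 = 12

12


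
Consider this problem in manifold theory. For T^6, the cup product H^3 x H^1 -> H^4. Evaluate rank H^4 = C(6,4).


Cup product: H^p x H^q -> H^{p+q}; here p+q = 3+1 = 4.
rank H^k(T^n) = C(n,k).
C(6,4) = 15

15


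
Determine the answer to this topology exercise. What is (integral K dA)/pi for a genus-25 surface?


Gauss-Bonnet: integral K dA = 2*pi*chi(M).
chi(Sigma_25) = 2 - 2*25 = -48.
(integral K dA)/pi = 2*chi = 2*(-48) = -96

-96


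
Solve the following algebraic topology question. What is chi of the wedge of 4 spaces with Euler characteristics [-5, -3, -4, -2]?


chi(A v B) = chi(A) + chi(B) - 1 (one point identified).
For 4 spaces: chi = (sum chi_i) - (4 - 1).
sum = -14; chi = -14 - 3 = -17

-17


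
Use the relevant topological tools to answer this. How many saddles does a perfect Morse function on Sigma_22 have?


A perfect Morse function has m_k = b_k.
For Sigma_22: b_0=1, b_1=2g=44, b_2=1.
Saddles m_1 = 2g = 44

44


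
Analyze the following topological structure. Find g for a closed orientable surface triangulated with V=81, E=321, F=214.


chi = V - E + F = 81 - 321 + 214 = -26
For orientable closed surface: chi = 2 - 2g, so g = (2 - chi)/2.
g = (2 - (-26)) / 2 = 28 / 2 = 14

14


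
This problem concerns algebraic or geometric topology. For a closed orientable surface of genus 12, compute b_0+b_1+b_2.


For Sigma_12: b_0 = 1, b_1 = 2g = 24, b_2 = 1.
Total = 1 + 24 + 1 = 26

26


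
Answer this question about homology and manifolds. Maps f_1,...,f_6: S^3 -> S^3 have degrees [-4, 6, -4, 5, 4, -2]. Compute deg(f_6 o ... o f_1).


Degree is multiplicative: deg(composition) = product of degrees.
= (-4) * (6) * (-4) * (5) * (4) * (-2) = -3840

-3840


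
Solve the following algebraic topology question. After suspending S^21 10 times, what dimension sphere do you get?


Each suspension raises dimension by 1: Sigma S^n = S^{n+1}.
Sigma^10 S^21 = S^{21+10} = S^31

31


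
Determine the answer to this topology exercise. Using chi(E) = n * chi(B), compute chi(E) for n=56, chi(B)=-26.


For a finite covering: chi(E) = (number of sheets) * chi(B).
chi(E) = 56 * (-26) = -1456

-1456


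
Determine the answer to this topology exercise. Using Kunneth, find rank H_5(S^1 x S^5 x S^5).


Each S^d has Poincare polynomial 1 + t^d.
The product S^1 x S^5 x S^5 has Poincare polynomial prod(1+t^d_i).
Expanding: b_0=1, b_1=1, b_5=2, b_6=2, b_10=1, b_11=1.
b_5 = 2

2


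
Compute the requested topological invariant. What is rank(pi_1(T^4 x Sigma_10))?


pi_1(A x B) = pi_1(A) x pi_1(B); rank of abelianization = b_1.
b_1(T^4) = 4, b_1(Sigma_10) = 2*10 = 20.
b_1(product) = 4 + 20 = 24

24


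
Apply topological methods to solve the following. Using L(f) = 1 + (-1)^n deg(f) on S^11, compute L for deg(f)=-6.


On S^11: L(f) = tr(f_0*) + (-1)^11 tr(f_11*) = 1 + (-1)^11 * deg(f).
L(f) = 1 + (-1)^11 * -6 = 1 + 6 = 7

7


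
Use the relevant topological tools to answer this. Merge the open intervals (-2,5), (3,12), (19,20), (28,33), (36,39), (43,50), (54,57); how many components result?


Sort and merge overlapping open intervals.
Merged: (-2,12), (19,20), (28,33), (36,39), (43,50), (54,57).
Number of components = 6

6


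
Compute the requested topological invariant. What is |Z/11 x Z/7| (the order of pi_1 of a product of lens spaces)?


pi_1(X x Y) = pi_1(X) x pi_1(Y).
pi_1(L(11,1)) = Z/11, pi_1(L(7,1)) = Z/7.
|Z/11 x Z/7| = 11 * 7 = 77

77


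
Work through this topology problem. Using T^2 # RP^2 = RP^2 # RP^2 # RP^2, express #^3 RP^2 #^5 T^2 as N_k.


Since a >= 1, the sum is non-orientable; each T^2 can be replaced by RP^2 # RP^2 (since T^2#RP^2 = 3RP^2).
Total crosscaps k = 3 + 2*5 = 13.
Check via chi: chi = 3*1 + 5*0 - (3+5-1)*2 = -11 = 2 - k = -11. Consistent.

13


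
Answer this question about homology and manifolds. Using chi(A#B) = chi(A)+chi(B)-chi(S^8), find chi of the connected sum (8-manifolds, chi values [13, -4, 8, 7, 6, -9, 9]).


For n-manifolds: chi(A#B) = chi(A) + chi(B) - chi(S^8).
chi(S^8) = 1 + (-1)^8 = 2.
chi(#) = (sum chi_i) - (7-1)*chi(S^8) = 30 - 6*2 = 18

18


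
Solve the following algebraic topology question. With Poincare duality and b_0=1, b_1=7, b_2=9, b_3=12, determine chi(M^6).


By Poincare duality b_k = b_{6-k}, so full Betti numbers: b_0=1, b_1=7, b_2=9, b_3=12, b_4=9, b_5=7, b_6=1.
chi = sum (-1)^k b_k = -6

-6


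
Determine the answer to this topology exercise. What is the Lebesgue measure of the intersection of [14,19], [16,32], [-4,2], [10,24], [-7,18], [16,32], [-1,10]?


Intersection = [max(a_i), min(b_i)] = [16, 2].
Since 16 > 2, the intersection is empty.
Length = 0

0


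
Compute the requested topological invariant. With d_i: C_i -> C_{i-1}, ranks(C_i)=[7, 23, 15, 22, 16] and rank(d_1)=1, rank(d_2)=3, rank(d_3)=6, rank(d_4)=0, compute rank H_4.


rank H_k = rank(ker d_k) - rank(im d_{k+1}).
rank(ker d_4) = rank(C_4) - rank(d_4) = 16 - 0 = 16.
rank(im d_{4+1}) = 0.
rank H_4 = 16 - 0 = 16

16


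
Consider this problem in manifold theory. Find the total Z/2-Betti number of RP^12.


H^k(RP^12; Z/2) = Z/2 for each 0 <= k <= 12.
Total dimension = 12 + 1 = 13

13


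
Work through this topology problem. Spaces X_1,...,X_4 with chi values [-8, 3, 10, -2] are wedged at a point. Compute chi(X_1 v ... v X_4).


chi(A v B) = chi(A) + chi(B) - 1 (one point identified).
For 4 spaces: chi = (sum chi_i) - (4 - 1).
sum = 3; chi = 3 - 3 = 0

0


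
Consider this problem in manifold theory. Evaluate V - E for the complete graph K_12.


K_12: V = 12, E = C(12,2) = 66.
chi = V - E = 12 - 66 = -54

-54


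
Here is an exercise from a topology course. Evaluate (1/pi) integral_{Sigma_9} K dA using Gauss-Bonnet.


Gauss-Bonnet: integral K dA = 2*pi*chi(M).
chi(Sigma_9) = 2 - 2*9 = -16.
(integral K dA)/pi = 2*chi = 2*(-16) = -32

-32


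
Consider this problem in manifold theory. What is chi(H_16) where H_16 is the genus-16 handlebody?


A genus-g handlebody deformation retracts to a wedge of g circles.
chi(vee_g S^1) = 1 - g.
chi(H_16) = 1 - 16 = -15

-15


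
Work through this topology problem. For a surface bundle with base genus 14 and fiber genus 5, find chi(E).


For a fiber bundle F -> E -> B (with CW structure): chi(E) = chi(B) * chi(F).
chi(Sigma_14) = -26, chi(Sigma_5) = -8.
chi(E) = (-26) * (-8) = 208

208


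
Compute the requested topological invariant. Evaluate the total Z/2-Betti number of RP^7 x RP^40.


dim H^*(RP^n; Z/2) = n+1 (one Z/2 in each degree 0..n).
Total Betti number is multiplicative.
Total = (7+1) * (40+1) = 8 * 41 = 328

328


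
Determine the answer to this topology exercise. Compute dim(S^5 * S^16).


Join of spheres: S^m * S^n = S^{m+n+1}.
dim = 5 + 16 + 1 = 22

22


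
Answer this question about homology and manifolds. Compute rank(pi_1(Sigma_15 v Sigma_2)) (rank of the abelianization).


For a wedge: H_1(A v B) = H_1(A) + H_1(B).
b_1(Sigma_15) = 30, b_1(Sigma_2) = 4.
b_1 = 30 + 4 = 34

34


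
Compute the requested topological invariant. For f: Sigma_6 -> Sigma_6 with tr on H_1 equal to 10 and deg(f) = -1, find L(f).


L(f) = tr(f_0*) - tr(f_1*) + tr(f_2*).
= 1 - (10) + (-1)
= -10

-10


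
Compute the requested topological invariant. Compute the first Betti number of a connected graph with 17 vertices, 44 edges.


For a connected graph: rank(pi_1) = b_1 = E - V + 1 = 1 - chi.
chi = V - E = 17 - 44 = -27.
rank = 1 - (-27) = 44 - 17 + 1 = 28

28


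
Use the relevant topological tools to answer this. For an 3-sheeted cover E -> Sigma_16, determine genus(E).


For an n-sheeted cover: chi(E) = n * chi(B).
chi(Sigma_16) = 2 - 2*16 = -30.
chi(E) = 3 * (-30) = -90.
genus(E) = (2 - chi(E))/2 = (2 - (-90))/2 = 92/2 = 46

46


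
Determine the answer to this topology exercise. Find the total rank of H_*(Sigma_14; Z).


For Sigma_14: b_0 = 1, b_1 = 2g = 28, b_2 = 1.
Total = 1 + 28 + 1 = 30

30


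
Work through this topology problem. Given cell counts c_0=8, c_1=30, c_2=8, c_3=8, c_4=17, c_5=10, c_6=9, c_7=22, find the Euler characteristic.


chi = sum_k (-1)^k c_k.
= (-1)^0*8 + (-1)^1*30 + (-1)^2*8 + (-1)^3*8 + (-1)^4*17 + (-1)^5*10 + (-1)^6*9 + (-1)^7*22
= (8) + (-30) + (8) + (-8) + (17) + (-10) + (9) + (-22)
= -28

-28


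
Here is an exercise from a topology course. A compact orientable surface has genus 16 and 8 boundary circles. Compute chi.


For a compact orientable surface with genus g and b boundary components: chi = 2 - 2g - b.
chi = 2 - 2*16 - 8 = 2 - 32 - 8 = -38

-38


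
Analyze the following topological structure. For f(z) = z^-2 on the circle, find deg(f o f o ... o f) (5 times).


deg(f) = -2. Degree is multiplicative: deg(f^5) = (deg f)^5.
deg(f^5) = (-2)^5 = -32

-32


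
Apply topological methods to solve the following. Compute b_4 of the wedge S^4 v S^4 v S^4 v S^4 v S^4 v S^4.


For a wedge of spheres, H_k (k>0) is free on one generator per sphere of dimension k.
Spheres of dimension 4: count = 6.
b_4 = 6

6


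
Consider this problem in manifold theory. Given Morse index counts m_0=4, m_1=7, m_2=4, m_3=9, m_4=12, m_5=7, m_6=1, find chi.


Morse theory: chi(M) = sum_k (-1)^k m_k where m_k = #(index-k critical points).
= (4) + (-7) + (4) + (-9) + (12) + (-7) + (1) = -2

-2


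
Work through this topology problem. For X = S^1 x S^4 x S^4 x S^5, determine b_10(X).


Each S^d has Poincare polynomial 1 + t^d.
The product S^1 x S^4 x S^4 x S^5 has Poincare polynomial prod(1+t^d_i).
Expanding: b_0=1, b_1=1, b_4=2, b_5=3, b_6=1, b_8=1, b_9=3, b_10=2, b_13=1, b_14=1.
b_10 = 2

2


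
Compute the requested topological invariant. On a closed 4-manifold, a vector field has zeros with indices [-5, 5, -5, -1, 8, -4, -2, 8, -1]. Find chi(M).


Poincare-Hopf: chi(M) = sum of indices of zeros.
chi = (-5) + (5) + (-5) + (-1) + (8) + (-4) + (-2) + (8) + (-1) = 3

3


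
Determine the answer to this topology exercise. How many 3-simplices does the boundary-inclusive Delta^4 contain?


Delta^4 has 4+1 vertices. A 3-face is a choice of 3+1 vertices.
f_3 = C(4+1, 3+1) = C(5,4) = 5

5


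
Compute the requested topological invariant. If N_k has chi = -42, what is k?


chi = 2 - k for closed non-orientable surfaces with k crosscaps.
-42 = 2 - k
k = 2 - (-42) = 44

44


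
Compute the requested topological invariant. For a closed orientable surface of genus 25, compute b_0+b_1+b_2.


For Sigma_25: b_0 = 1, b_1 = 2g = 50, b_2 = 1.
Total = 1 + 50 + 1 = 52

52


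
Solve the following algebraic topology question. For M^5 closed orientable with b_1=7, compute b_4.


Poincare duality for closed orientable n-manifolds: b_k = b_{n-k}.
Here n = 5, so b_4 = b_1 = 7

7


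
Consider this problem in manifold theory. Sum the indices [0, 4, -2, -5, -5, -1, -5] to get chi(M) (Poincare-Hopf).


Poincare-Hopf: chi(M) = sum of indices of zeros.
chi = (0) + (4) + (-2) + (-5) + (-5) + (-1) + (-5) = -14

-14


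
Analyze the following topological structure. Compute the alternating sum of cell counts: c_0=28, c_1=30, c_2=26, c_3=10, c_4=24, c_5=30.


chi = sum_k (-1)^k c_k.
= (-1)^0*28 + (-1)^1*30 + (-1)^2*26 + (-1)^3*10 + (-1)^4*24 + (-1)^5*30
= (28) + (-30) + (26) + (-10) + (24) + (-30)
= 8

8


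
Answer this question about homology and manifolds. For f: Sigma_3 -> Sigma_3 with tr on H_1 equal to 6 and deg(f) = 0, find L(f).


L(f) = tr(f_0*) - tr(f_1*) + tr(f_2*).
= 1 - (6) + (0)
= -5

-5


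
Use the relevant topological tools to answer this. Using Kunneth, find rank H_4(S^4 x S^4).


Each S^d has Poincare polynomial 1 + t^d.
The product S^4 x S^4 has Poincare polynomial prod(1+t^d_i).
Expanding: b_0=1, b_4=2, b_8=1.
b_4 = 2

2


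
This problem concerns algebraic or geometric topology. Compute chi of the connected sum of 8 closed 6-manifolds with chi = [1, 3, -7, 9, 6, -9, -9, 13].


For n-manifolds: chi(A#B) = chi(A) + chi(B) - chi(S^6).
chi(S^6) = 1 + (-1)^6 = 2.
chi(#) = (sum chi_i) - (8-1)*chi(S^6) = 7 - 7*2 = -7

-7


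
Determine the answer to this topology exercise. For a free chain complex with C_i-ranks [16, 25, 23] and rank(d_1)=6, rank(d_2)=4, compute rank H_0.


rank H_k = rank(ker d_k) - rank(im d_{k+1}).
rank(ker d_0) = rank(C_0) - rank(d_0) = 16 - 0 = 16.
rank(im d_{0+1}) = 6.
rank H_0 = 16 - 6 = 10

10


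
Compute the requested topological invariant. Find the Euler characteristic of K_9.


K_9: V = 9, E = C(9,2) = 36.
chi = V - E = 9 - 36 = -27

-27


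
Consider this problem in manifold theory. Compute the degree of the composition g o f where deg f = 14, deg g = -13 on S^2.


Degree is multiplicative under composition: deg(g o f) = deg(g) * deg(f).
= -13 * 14 = -182

-182


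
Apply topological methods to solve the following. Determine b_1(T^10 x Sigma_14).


pi_1(A x B) = pi_1(A) x pi_1(B); rank of abelianization = b_1.
b_1(T^10) = 10, b_1(Sigma_14) = 2*14 = 28.
b_1(product) = 10 + 28 = 38

38


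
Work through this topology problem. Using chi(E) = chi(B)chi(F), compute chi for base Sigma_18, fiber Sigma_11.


For a fiber bundle F -> E -> B (with CW structure): chi(E) = chi(B) * chi(F).
chi(Sigma_18) = -34, chi(Sigma_11) = -20.
chi(E) = (-34) * (-20) = 680

680


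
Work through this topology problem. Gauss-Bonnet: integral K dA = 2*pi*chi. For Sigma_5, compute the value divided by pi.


Gauss-Bonnet: integral K dA = 2*pi*chi(M).
chi(Sigma_5) = 2 - 2*5 = -8.
(integral K dA)/pi = 2*chi = 2*(-8) = -16

-16


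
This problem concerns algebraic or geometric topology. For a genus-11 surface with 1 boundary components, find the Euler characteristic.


For a compact orientable surface with genus g and b boundary components: chi = 2 - 2g - b.
chi = 2 - 2*11 - 1 = 2 - 22 - 1 = -21

-21


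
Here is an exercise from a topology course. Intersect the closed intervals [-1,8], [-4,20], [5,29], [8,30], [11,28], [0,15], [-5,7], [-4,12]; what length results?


Intersection = [max(a_i), min(b_i)] = [11, 7].
Since 11 > 7, the intersection is empty.
Length = 0

0


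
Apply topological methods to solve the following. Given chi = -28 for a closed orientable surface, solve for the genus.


chi = 2 - 2g for closed orientable surfaces.
-28 = 2 - 2g
2g = 2 - (-28) = 30
g = 15

15


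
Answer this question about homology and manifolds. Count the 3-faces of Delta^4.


Delta^4 has 4+1 vertices. A 3-face is a choice of 3+1 vertices.
f_3 = C(4+1, 3+1) = C(5,4) = 5

5


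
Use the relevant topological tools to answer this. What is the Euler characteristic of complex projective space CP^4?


CP^4 has one cell in each even dimension 0, 2, ..., 2*4 (4+1 cells total).
All cells are even-dimensional, so chi = number of cells.
chi = 4 + 1 = 5

5


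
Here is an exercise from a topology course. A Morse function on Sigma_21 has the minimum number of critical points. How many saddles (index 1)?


A perfect Morse function has m_k = b_k.
For Sigma_21: b_0=1, b_1=2g=42, b_2=1.
Saddles m_1 = 2g = 42

42


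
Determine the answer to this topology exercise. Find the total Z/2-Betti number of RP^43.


H^k(RP^43; Z/2) = Z/2 for each 0 <= k <= 43.
Total dimension = 43 + 1 = 44

44


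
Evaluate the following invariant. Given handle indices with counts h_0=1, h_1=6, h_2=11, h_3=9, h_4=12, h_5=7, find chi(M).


Handles of index k contribute (-1)^k to chi (same as CW cells).
chi = (1) + (-6) + (11) + (-9) + (12) + (-7) = 2

2


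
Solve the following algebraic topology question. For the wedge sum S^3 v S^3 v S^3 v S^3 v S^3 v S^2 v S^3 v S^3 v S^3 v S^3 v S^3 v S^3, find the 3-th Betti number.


For a wedge of spheres, H_k (k>0) is free on one generator per sphere of dimension k.
Spheres of dimension 3: count = 11.
b_3 = 11

11


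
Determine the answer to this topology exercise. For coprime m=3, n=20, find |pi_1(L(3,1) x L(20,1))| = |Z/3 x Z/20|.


pi_1(X x Y) = pi_1(X) x pi_1(Y).
pi_1(L(3,1)) = Z/3, pi_1(L(20,1)) = Z/20.
|Z/3 x Z/20| = 3 * 20 = 60

60


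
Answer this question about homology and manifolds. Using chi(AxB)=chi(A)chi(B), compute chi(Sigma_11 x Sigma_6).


chi(Sigma_11) = 2 - 2*11 = -20
chi(Sigma_6) = 2 - 2*6 = -10
chi(product) = (-20) * (-10) = 200

200


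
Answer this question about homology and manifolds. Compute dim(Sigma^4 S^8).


Each suspension raises dimension by 1: Sigma S^n = S^{n+1}.
Sigma^4 S^8 = S^{8+4} = S^12

12


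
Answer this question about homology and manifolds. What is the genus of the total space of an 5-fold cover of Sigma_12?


For an n-sheeted cover: chi(E) = n * chi(B).
chi(Sigma_12) = 2 - 2*12 = -22.
chi(E) = 5 * (-22) = -110.
genus(E) = (2 - chi(E))/2 = (2 - (-110))/2 = 112/2 = 56

56


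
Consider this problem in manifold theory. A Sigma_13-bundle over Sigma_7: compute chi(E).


For a fiber bundle F -> E -> B (with CW structure): chi(E) = chi(B) * chi(F).
chi(Sigma_7) = -12, chi(Sigma_13) = -24.
chi(E) = (-12) * (-24) = 288

288


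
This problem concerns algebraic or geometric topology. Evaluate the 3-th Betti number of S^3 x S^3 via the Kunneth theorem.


Each S^d has Poincare polynomial 1 + t^d.
The product S^3 x S^3 has Poincare polynomial prod(1+t^d_i).
Expanding: b_0=1, b_3=2, b_6=1.
b_3 = 2

2


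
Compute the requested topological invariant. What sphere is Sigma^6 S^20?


Each suspension raises dimension by 1: Sigma S^n = S^{n+1}.
Sigma^6 S^20 = S^{20+6} = S^26

26


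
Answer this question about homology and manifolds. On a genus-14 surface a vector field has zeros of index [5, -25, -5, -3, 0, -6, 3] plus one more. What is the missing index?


Poincare-Hopf: sum of indices = chi(M).
chi(Sigma_14) = 2 - 2*14 = -26.
Sum of known indices = -31.
x = chi - (sum known) = -26 - (-31) = 5

5


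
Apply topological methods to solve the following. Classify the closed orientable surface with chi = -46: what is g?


chi = 2 - 2g for closed orientable surfaces.
-46 = 2 - 2g
2g = 2 - (-46) = 48
g = 24

24


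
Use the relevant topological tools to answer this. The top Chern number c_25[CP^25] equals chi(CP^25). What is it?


For any closed oriented manifold, <e(TM),[M]> = chi(M).
chi(CP^25) = 25+1 = 26

26


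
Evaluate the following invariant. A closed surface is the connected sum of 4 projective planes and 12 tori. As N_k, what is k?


Since a >= 1, the sum is non-orientable; each T^2 can be replaced by RP^2 # RP^2 (since T^2#RP^2 = 3RP^2).
Total crosscaps k = 4 + 2*12 = 28.
Check via chi: chi = 4*1 + 12*0 - (4+12-1)*2 = -26 = 2 - k = -26. Consistent.

28


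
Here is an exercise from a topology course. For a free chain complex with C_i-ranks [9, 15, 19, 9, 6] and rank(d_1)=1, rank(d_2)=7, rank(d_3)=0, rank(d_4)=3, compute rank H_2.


rank H_k = rank(ker d_k) - rank(im d_{k+1}).
rank(ker d_2) = rank(C_2) - rank(d_2) = 19 - 7 = 12.
rank(im d_{2+1}) = 0.
rank H_2 = 12 - 0 = 12

12


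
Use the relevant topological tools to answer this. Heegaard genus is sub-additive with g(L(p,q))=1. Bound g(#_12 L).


Heegaard genus satisfies g(A#B) <= g(A) + g(B).
Each lens space has g = 1.
Upper bound: 12 * 1 = 12

12


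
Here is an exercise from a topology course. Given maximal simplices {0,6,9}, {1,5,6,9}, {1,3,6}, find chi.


Enumerate all faces; f-vector: f_0=6, f_1=10, f_2=6, f_3=1.
chi = sum (-1)^k f_k = 1

1


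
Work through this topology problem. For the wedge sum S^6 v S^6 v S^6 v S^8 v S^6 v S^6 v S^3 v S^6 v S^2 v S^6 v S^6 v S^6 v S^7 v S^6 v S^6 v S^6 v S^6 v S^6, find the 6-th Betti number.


For a wedge of spheres, H_k (k>0) is free on one generator per sphere of dimension k.
Spheres of dimension 6: count = 14.
b_6 = 14

14


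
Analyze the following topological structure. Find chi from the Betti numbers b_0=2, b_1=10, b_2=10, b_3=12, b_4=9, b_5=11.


chi = sum_k (-1)^k b_k.
= (2) + (-10) + (10) + (-12) + (9) + (-11)
= -12

-12


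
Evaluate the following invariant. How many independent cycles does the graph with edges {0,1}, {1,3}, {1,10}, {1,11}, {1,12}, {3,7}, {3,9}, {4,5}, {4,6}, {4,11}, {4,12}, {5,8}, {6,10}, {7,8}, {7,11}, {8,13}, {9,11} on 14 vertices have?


b_1 = E - V + (number of components).
E = 17, V = 14, components = 2.
b_1 = 17 - 14 + 2 = 5

5


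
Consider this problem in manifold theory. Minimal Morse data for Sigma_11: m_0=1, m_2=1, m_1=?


A perfect Morse function has m_k = b_k.
For Sigma_11: b_0=1, b_1=2g=22, b_2=1.
Saddles m_1 = 2g = 22

22


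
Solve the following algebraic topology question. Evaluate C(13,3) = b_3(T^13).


By the Kunneth formula, b_k(T^n) = C(n,k).
b_3(T^13) = C(13,3).
C(13,3) = 13!/(3!*10!) = 286

286


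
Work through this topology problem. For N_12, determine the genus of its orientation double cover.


chi(N_12) = 2 - 12 = -10.
Double cover: chi(Sigma_g) = 2 * chi(N_12) = 2*(-10) = -20.
2 - 2g = -20, so g = (2 - (-20))/2 = 22/2 = 11

11


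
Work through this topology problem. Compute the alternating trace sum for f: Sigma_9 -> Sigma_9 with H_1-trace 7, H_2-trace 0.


L(f) = tr(f_0*) - tr(f_1*) + tr(f_2*).
= 1 - (7) + (0)
= -6

-6


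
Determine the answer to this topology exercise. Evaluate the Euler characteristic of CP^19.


CP^19 has one cell in each even dimension 0, 2, ..., 2*19 (19+1 cells total).
All cells are even-dimensional, so chi = number of cells.
chi = 19 + 1 = 20

20


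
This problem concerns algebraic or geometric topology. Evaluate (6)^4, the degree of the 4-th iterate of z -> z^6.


deg(f) = 6. Degree is multiplicative: deg(f^4) = (deg f)^4.
deg(f^4) = (6)^4 = 1296

1296


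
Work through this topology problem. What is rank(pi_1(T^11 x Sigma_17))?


pi_1(A x B) = pi_1(A) x pi_1(B); rank of abelianization = b_1.
b_1(T^11) = 11, b_1(Sigma_17) = 2*17 = 34.
b_1(product) = 11 + 34 = 45

45


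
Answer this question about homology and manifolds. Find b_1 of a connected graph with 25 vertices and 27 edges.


For a connected graph: rank(pi_1) = b_1 = E - V + 1 = 1 - chi.
chi = V - E = 25 - 27 = -2.
rank = 1 - (-2) = 27 - 25 + 1 = 3

3


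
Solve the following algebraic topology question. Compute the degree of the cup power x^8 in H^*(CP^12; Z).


|x| = 2 in H^*(CP^n).
|x^8| = 8 * |x| = 8 * 2 = 16

16


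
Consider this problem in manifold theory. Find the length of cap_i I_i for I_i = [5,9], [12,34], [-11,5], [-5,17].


Intersection = [max(a_i), min(b_i)] = [12, 5].
Since 12 > 5, the intersection is empty.
Length = 0

0


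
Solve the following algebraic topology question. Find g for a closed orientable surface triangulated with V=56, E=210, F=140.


chi = V - E + F = 56 - 210 + 140 = -14
For orientable closed surface: chi = 2 - 2g, so g = (2 - chi)/2.
g = (2 - (-14)) / 2 = 16 / 2 = 8

8


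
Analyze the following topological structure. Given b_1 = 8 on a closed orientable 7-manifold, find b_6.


Poincare duality for closed orientable n-manifolds: b_k = b_{n-k}.
Here n = 7, so b_6 = b_1 = 8

8


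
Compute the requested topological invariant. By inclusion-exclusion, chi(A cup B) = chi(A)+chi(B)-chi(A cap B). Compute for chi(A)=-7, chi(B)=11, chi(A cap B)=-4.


chi(A cup B) = chi(A) + chi(B) - chi(A cap B)
= -7 + (11) - (-4)
= 8

8


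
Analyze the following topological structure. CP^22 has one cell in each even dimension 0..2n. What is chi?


CP^22 has one cell in each even dimension 0, 2, ..., 2*22 (22+1 cells total).
All cells are even-dimensional, so chi = number of cells.
chi = 22 + 1 = 23

23


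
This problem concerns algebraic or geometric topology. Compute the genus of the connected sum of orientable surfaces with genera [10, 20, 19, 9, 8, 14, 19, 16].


Genus is additive under connected sum of orientable surfaces.
g = 10 + 20 + 19 + 9 + 8 + 14 + 19 + 16 = 115

115


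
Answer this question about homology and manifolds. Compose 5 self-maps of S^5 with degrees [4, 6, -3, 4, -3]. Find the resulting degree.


Degree is multiplicative: deg(composition) = product of degrees.
= (4) * (6) * (-3) * (4) * (-3) = 864

864


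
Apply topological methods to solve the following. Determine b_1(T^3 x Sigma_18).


pi_1(A x B) = pi_1(A) x pi_1(B); rank of abelianization = b_1.
b_1(T^3) = 3, b_1(Sigma_18) = 2*18 = 36.
b_1(product) = 3 + 36 = 39

39


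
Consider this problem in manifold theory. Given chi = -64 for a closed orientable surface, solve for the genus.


chi = 2 - 2g for closed orientable surfaces.
-64 = 2 - 2g
2g = 2 - (-64) = 66
g = 33

33


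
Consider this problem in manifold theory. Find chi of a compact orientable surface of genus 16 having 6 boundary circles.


For a compact orientable surface with genus g and b boundary components: chi = 2 - 2g - b.
chi = 2 - 2*16 - 6 = 2 - 32 - 6 = -36

-36
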